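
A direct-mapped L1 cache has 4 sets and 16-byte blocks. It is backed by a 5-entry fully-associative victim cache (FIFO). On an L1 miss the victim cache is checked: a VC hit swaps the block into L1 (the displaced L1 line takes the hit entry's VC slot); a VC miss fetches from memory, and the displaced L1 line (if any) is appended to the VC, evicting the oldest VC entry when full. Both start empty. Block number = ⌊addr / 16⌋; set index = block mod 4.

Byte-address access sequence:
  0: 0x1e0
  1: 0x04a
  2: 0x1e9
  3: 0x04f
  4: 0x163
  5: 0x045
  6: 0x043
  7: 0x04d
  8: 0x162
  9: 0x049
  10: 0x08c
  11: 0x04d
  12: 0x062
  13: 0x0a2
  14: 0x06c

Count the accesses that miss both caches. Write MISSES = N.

MISSES = 6

  [0] addr=0x1e0 blk=30 s=2: MISS | VC []
  [1] addr=0x4a blk=4 s=0: MISS | VC []
  [2] addr=0x1e9 blk=30 s=2: L1-HIT | VC []
  [3] addr=0x4f blk=4 s=0: L1-HIT | VC []
  [4] addr=0x163 blk=22 s=2: MISS | VC [30]
  [5] addr=0x45 blk=4 s=0: L1-HIT | VC [30]
  [6] addr=0x43 blk=4 s=0: L1-HIT | VC [30]
  [7] addr=0x4d blk=4 s=0: L1-HIT | VC [30]
  [8] addr=0x162 blk=22 s=2: L1-HIT | VC [30]
  [9] addr=0x49 blk=4 s=0: L1-HIT | VC [30]
  [10] addr=0x8c blk=8 s=0: MISS | VC [30, 4]
  [11] addr=0x4d blk=4 s=0: VC-HIT | VC [30, 8]
  [12] addr=0x62 blk=6 s=2: MISS | VC [30, 8, 22]
  [13] addr=0xa2 blk=10 s=2: MISS | VC [30, 8, 22, 6]
  [14] addr=0x6c blk=6 s=2: VC-HIT | VC [30, 8, 22, 10]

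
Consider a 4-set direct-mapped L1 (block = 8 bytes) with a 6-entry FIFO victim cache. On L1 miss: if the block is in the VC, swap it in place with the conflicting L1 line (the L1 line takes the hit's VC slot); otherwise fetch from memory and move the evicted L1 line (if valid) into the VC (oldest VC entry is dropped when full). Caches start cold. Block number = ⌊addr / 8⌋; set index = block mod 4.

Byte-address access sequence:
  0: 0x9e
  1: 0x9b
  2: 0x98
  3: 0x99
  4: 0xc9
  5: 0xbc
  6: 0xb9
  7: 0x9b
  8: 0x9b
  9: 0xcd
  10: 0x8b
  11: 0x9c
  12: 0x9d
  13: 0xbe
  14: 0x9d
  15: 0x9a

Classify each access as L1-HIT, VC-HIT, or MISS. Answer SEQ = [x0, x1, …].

0: 0x9e (blk 19, set 3) → MISS  vc=[]
1: 0x9b (blk 19, set 3) → L1-HIT  vc=[]
2: 0x98 (blk 19, set 3) → L1-HIT  vc=[]
3: 0x99 (blk 19, set 3) → L1-HIT  vc=[]
4: 0xc9 (blk 25, set 1) → MISS  vc=[]
5: 0xbc (blk 23, set 3) → MISS  vc=[19]
6: 0xb9 (blk 23, set 3) → L1-HIT  vc=[19]
7: 0x9b (blk 19, set 3) → VC-HIT  vc=[23]
8: 0x9b (blk 19, set 3) → L1-HIT  vc=[23]
9: 0xcd (blk 25, set 1) → L1-HIT  vc=[23]
10: 0x8b (blk 17, set 1) → MISS  vc=[23, 25]
11: 0x9c (blk 19, set 3) → L1-HIT  vc=[23, 25]
12: 0x9d (blk 19, set 3) → L1-HIT  vc=[23, 25]
13: 0xbe (blk 23, set 3) → VC-HIT  vc=[19, 25]
14: 0x9d (blk 19, set 3) → VC-HIT  vc=[23, 25]
15: 0x9a (blk 19, set 3) → L1-HIT  vc=[23, 25]

SEQ = [MISS, L1-HIT, L1-HIT, L1-HIT, MISS, MISS, L1-HIT, VC-HIT, L1-HIT, L1-HIT, MISS, L1-HIT, L1-HIT, VC-HIT, VC-HIT, L1-HIT]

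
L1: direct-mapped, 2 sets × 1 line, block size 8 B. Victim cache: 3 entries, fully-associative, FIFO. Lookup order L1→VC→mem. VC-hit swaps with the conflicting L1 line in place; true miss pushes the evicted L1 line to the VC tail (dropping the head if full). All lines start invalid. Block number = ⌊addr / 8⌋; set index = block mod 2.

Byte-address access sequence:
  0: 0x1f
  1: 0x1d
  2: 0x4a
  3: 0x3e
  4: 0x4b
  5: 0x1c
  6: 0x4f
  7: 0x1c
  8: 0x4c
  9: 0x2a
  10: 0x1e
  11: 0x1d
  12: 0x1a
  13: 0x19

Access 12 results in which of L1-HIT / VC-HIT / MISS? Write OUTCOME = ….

OUTCOME = L1-HIT

0: 0x1f (blk 3, set 1) → MISS  vc=[]
1: 0x1d (blk 3, set 1) → L1-HIT  vc=[]
2: 0x4a (blk 9, set 1) → MISS  vc=[3]
3: 0x3e (blk 7, set 1) → MISS  vc=[3, 9]
4: 0x4b (blk 9, set 1) → VC-HIT  vc=[3, 7]
5: 0x1c (blk 3, set 1) → VC-HIT  vc=[9, 7]
6: 0x4f (blk 9, set 1) → VC-HIT  vc=[3, 7]
7: 0x1c (blk 3, set 1) → VC-HIT  vc=[9, 7]
8: 0x4c (blk 9, set 1) → VC-HIT  vc=[3, 7]
9: 0x2a (blk 5, set 1) → MISS  vc=[3, 7, 9]
10: 0x1e (blk 3, set 1) → VC-HIT  vc=[5, 7, 9]
11: 0x1d (blk 3, set 1) → L1-HIT  vc=[5, 7, 9]
12: 0x1a (blk 3, set 1) → L1-HIT  vc=[5, 7, 9]
13: 0x19 (blk 3, set 1) → L1-HIT  vc=[5, 7, 9]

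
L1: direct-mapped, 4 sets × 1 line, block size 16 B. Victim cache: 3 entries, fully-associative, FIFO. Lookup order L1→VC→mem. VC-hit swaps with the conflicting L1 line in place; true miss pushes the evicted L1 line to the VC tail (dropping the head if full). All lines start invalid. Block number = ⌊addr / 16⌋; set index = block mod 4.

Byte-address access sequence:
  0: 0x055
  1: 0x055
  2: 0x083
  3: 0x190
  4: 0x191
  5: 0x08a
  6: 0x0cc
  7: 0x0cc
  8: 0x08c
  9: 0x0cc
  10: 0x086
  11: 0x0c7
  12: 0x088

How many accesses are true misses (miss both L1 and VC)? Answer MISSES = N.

  [0] addr=0x55 blk=5 s=1: MISS | VC []
  [1] addr=0x55 blk=5 s=1: L1-HIT | VC []
  [2] addr=0x83 blk=8 s=0: MISS | VC []
  [3] addr=0x190 blk=25 s=1: MISS | VC [5]
  [4] addr=0x191 blk=25 s=1: L1-HIT | VC [5]
  [5] addr=0x8a blk=8 s=0: L1-HIT | VC [5]
  [6] addr=0xcc blk=12 s=0: MISS | VC [5, 8]
  [7] addr=0xcc blk=12 s=0: L1-HIT | VC [5, 8]
  [8] addr=0x8c blk=8 s=0: VC-HIT | VC [5, 12]
  [9] addr=0xcc blk=12 s=0: VC-HIT | VC [5, 8]
  [10] addr=0x86 blk=8 s=0: VC-HIT | VC [5, 12]
  [11] addr=0xc7 blk=12 s=0: VC-HIT | VC [5, 8]
  [12] addr=0x88 blk=8 s=0: VC-HIT | VC [5, 12]

MISSES = 4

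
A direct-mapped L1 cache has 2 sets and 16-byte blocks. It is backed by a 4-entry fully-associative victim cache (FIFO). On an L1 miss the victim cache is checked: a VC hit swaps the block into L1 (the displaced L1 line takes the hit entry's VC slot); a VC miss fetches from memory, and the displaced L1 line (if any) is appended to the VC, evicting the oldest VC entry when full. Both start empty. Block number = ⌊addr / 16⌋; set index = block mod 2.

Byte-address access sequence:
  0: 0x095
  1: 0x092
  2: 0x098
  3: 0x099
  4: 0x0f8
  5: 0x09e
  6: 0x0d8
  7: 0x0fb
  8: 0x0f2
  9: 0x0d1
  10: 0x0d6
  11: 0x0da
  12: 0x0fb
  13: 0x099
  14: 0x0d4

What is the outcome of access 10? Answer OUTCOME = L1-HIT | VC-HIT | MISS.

OUTCOME = L1-HIT

0: 0x95 (blk 9, set 1) → MISS  vc=[]
1: 0x92 (blk 9, set 1) → L1-HIT  vc=[]
2: 0x98 (blk 9, set 1) → L1-HIT  vc=[]
3: 0x99 (blk 9, set 1) → L1-HIT  vc=[]
4: 0xf8 (blk 15, set 1) → MISS  vc=[9]
5: 0x9e (blk 9, set 1) → VC-HIT  vc=[15]
6: 0xd8 (blk 13, set 1) → MISS  vc=[15, 9]
7: 0xfb (blk 15, set 1) → VC-HIT  vc=[13, 9]
8: 0xf2 (blk 15, set 1) → L1-HIT  vc=[13, 9]
9: 0xd1 (blk 13, set 1) → VC-HIT  vc=[15, 9]
10: 0xd6 (blk 13, set 1) → L1-HIT  vc=[15, 9]
11: 0xda (blk 13, set 1) → L1-HIT  vc=[15, 9]
12: 0xfb (blk 15, set 1) → VC-HIT  vc=[13, 9]
13: 0x99 (blk 9, set 1) → VC-HIT  vc=[13, 15]
14: 0xd4 (blk 13, set 1) → VC-HIT  vc=[9, 15]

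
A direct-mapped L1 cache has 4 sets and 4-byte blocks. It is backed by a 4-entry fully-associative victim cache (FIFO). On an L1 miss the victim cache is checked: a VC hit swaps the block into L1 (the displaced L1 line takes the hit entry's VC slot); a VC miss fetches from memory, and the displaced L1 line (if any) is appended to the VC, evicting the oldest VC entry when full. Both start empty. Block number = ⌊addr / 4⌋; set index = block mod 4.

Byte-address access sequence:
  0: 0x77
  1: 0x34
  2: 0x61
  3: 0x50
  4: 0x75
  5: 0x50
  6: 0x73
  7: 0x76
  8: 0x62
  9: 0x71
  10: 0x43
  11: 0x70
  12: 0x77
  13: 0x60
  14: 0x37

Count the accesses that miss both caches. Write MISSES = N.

0: 0x77 (blk 29, set 1) → MISS  vc=[]
1: 0x34 (blk 13, set 1) → MISS  vc=[29]
2: 0x61 (blk 24, set 0) → MISS  vc=[29]
3: 0x50 (blk 20, set 0) → MISS  vc=[29, 24]
4: 0x75 (blk 29, set 1) → VC-HIT  vc=[13, 24]
5: 0x50 (blk 20, set 0) → L1-HIT  vc=[13, 24]
6: 0x73 (blk 28, set 0) → MISS  vc=[13, 24, 20]
7: 0x76 (blk 29, set 1) → L1-HIT  vc=[13, 24, 20]
8: 0x62 (blk 24, set 0) → VC-HIT  vc=[13, 28, 20]
9: 0x71 (blk 28, set 0) → VC-HIT  vc=[13, 24, 20]
10: 0x43 (blk 16, set 0) → MISS  vc=[13, 24, 20, 28]
11: 0x70 (blk 28, set 0) → VC-HIT  vc=[13, 24, 20, 16]
12: 0x77 (blk 29, set 1) → L1-HIT  vc=[13, 24, 20, 16]
13: 0x60 (blk 24, set 0) → VC-HIT  vc=[13, 28, 20, 16]
14: 0x37 (blk 13, set 1) → VC-HIT  vc=[29, 28, 20, 16]

MISSES = 6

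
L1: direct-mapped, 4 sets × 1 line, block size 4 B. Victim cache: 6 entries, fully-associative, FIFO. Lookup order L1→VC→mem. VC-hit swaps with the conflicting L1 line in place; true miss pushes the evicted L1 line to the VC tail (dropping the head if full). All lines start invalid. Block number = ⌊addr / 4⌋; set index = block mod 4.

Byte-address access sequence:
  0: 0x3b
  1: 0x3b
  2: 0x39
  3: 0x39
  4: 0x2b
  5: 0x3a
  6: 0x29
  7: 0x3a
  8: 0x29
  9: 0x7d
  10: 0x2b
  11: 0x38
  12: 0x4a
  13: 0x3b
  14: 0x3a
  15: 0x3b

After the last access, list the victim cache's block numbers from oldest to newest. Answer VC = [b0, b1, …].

VC = [10, 18]

#0 0x3b→b14/s2 MISS; vc=[]
#1 0x3b→b14/s2 L1-HIT; vc=[]
#2 0x39→b14/s2 L1-HIT; vc=[]
#3 0x39→b14/s2 L1-HIT; vc=[]
#4 0x2b→b10/s2 MISS; vc=[14]
#5 0x3a→b14/s2 VC-HIT; vc=[10]
#6 0x29→b10/s2 VC-HIT; vc=[14]
#7 0x3a→b14/s2 VC-HIT; vc=[10]
#8 0x29→b10/s2 VC-HIT; vc=[14]
#9 0x7d→b31/s3 MISS; vc=[14]
#10 0x2b→b10/s2 L1-HIT; vc=[14]
#11 0x38→b14/s2 VC-HIT; vc=[10]
#12 0x4a→b18/s2 MISS; vc=[10,14]
#13 0x3b→b14/s2 VC-HIT; vc=[10,18]
#14 0x3a→b14/s2 L1-HIT; vc=[10,18]
#15 0x3b→b14/s2 L1-HIT; vc=[10,18]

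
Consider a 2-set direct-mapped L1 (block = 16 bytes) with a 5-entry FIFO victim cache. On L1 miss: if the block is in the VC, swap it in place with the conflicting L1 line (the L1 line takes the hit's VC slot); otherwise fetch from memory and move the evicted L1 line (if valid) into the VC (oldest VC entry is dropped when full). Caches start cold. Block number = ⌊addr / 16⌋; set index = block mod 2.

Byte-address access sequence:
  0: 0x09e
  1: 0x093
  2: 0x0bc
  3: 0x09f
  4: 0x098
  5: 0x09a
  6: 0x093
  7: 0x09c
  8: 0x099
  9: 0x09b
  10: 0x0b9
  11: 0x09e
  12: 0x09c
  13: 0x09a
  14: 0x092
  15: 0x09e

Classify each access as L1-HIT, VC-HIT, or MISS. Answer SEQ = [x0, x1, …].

SEQ = [MISS, L1-HIT, MISS, VC-HIT, L1-HIT, L1-HIT, L1-HIT, L1-HIT, L1-HIT, L1-HIT, VC-HIT, VC-HIT, L1-HIT, L1-HIT, L1-HIT, L1-HIT]

0: 0x9e (blk 9, set 1) → MISS  vc=[]
1: 0x93 (blk 9, set 1) → L1-HIT  vc=[]
2: 0xbc (blk 11, set 1) → MISS  vc=[9]
3: 0x9f (blk 9, set 1) → VC-HIT  vc=[11]
4: 0x98 (blk 9, set 1) → L1-HIT  vc=[11]
5: 0x9a (blk 9, set 1) → L1-HIT  vc=[11]
6: 0x93 (blk 9, set 1) → L1-HIT  vc=[11]
7: 0x9c (blk 9, set 1) → L1-HIT  vc=[11]
8: 0x99 (blk 9, set 1) → L1-HIT  vc=[11]
9: 0x9b (blk 9, set 1) → L1-HIT  vc=[11]
10: 0xb9 (blk 11, set 1) → VC-HIT  vc=[9]
11: 0x9e (blk 9, set 1) → VC-HIT  vc=[11]
12: 0x9c (blk 9, set 1) → L1-HIT  vc=[11]
13: 0x9a (blk 9, set 1) → L1-HIT  vc=[11]
14: 0x92 (blk 9, set 1) → L1-HIT  vc=[11]
15: 0x9e (blk 9, set 1) → L1-HIT  vc=[11]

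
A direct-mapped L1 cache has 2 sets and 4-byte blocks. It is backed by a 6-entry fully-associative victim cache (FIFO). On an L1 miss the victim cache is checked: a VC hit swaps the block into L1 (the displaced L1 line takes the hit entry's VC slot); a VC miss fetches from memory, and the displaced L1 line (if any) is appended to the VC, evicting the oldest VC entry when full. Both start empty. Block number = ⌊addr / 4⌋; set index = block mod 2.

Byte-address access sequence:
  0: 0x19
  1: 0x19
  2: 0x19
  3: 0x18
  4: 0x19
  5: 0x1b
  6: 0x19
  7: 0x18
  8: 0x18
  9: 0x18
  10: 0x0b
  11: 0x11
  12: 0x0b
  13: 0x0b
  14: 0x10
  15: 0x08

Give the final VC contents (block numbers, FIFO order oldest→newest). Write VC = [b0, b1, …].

0: 0x19 (blk 6, set 0) → MISS  vc=[]
1: 0x19 (blk 6, set 0) → L1-HIT  vc=[]
2: 0x19 (blk 6, set 0) → L1-HIT  vc=[]
3: 0x18 (blk 6, set 0) → L1-HIT  vc=[]
4: 0x19 (blk 6, set 0) → L1-HIT  vc=[]
5: 0x1b (blk 6, set 0) → L1-HIT  vc=[]
6: 0x19 (blk 6, set 0) → L1-HIT  vc=[]
7: 0x18 (blk 6, set 0) → L1-HIT  vc=[]
8: 0x18 (blk 6, set 0) → L1-HIT  vc=[]
9: 0x18 (blk 6, set 0) → L1-HIT  vc=[]
10: 0xb (blk 2, set 0) → MISS  vc=[6]
11: 0x11 (blk 4, set 0) → MISS  vc=[6, 2]
12: 0xb (blk 2, set 0) → VC-HIT  vc=[6, 4]
13: 0xb (blk 2, set 0) → L1-HIT  vc=[6, 4]
14: 0x10 (blk 4, set 0) → VC-HIT  vc=[6, 2]
15: 0x8 (blk 2, set 0) → VC-HIT  vc=[6, 4]

VC = [6, 4]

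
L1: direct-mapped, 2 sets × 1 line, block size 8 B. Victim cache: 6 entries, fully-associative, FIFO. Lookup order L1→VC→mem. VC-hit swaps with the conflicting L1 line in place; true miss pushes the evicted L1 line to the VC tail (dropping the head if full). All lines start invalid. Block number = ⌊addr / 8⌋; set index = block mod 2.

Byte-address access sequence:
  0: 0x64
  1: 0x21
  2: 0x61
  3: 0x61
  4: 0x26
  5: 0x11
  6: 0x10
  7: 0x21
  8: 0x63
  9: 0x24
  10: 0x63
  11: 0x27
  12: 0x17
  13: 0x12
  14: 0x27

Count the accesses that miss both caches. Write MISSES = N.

#0 0x64→b12/s0 MISS; vc=[]
#1 0x21→b4/s0 MISS; vc=[12]
#2 0x61→b12/s0 VC-HIT; vc=[4]
#3 0x61→b12/s0 L1-HIT; vc=[4]
#4 0x26→b4/s0 VC-HIT; vc=[12]
#5 0x11→b2/s0 MISS; vc=[12,4]
#6 0x10→b2/s0 L1-HIT; vc=[12,4]
#7 0x21→b4/s0 VC-HIT; vc=[12,2]
#8 0x63→b12/s0 VC-HIT; vc=[4,2]
#9 0x24→b4/s0 VC-HIT; vc=[12,2]
#10 0x63→b12/s0 VC-HIT; vc=[4,2]
#11 0x27→b4/s0 VC-HIT; vc=[12,2]
#12 0x17→b2/s0 VC-HIT; vc=[12,4]
#13 0x12→b2/s0 L1-HIT; vc=[12,4]
#14 0x27→b4/s0 VC-HIT; vc=[12,2]

MISSES = 3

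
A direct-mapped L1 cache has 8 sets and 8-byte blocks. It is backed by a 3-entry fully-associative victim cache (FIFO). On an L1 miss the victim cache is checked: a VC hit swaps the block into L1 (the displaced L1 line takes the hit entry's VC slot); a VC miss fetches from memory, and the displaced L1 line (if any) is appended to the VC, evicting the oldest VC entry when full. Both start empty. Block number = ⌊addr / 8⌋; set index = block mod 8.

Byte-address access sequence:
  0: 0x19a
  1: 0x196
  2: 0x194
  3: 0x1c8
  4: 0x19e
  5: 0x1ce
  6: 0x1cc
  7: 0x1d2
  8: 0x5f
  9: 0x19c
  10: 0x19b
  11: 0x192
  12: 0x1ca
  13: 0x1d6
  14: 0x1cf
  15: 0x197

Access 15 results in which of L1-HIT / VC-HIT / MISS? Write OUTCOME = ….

OUTCOME = VC-HIT

  [0] addr=0x19a blk=51 s=3: MISS | VC []
  [1] addr=0x196 blk=50 s=2: MISS | VC []
  [2] addr=0x194 blk=50 s=2: L1-HIT | VC []
  [3] addr=0x1c8 blk=57 s=1: MISS | VC []
  [4] addr=0x19e blk=51 s=3: L1-HIT | VC []
  [5] addr=0x1ce blk=57 s=1: L1-HIT | VC []
  [6] addr=0x1cc blk=57 s=1: L1-HIT | VC []
  [7] addr=0x1d2 blk=58 s=2: MISS | VC [50]
  [8] addr=0x5f blk=11 s=3: MISS | VC [50, 51]
  [9] addr=0x19c blk=51 s=3: VC-HIT | VC [50, 11]
  [10] addr=0x19b blk=51 s=3: L1-HIT | VC [50, 11]
  [11] addr=0x192 blk=50 s=2: VC-HIT | VC [58, 11]
  [12] addr=0x1ca blk=57 s=1: L1-HIT | VC [58, 11]
  [13] addr=0x1d6 blk=58 s=2: VC-HIT | VC [50, 11]
  [14] addr=0x1cf blk=57 s=1: L1-HIT | VC [50, 11]
  [15] addr=0x197 blk=50 s=2: VC-HIT | VC [58, 11]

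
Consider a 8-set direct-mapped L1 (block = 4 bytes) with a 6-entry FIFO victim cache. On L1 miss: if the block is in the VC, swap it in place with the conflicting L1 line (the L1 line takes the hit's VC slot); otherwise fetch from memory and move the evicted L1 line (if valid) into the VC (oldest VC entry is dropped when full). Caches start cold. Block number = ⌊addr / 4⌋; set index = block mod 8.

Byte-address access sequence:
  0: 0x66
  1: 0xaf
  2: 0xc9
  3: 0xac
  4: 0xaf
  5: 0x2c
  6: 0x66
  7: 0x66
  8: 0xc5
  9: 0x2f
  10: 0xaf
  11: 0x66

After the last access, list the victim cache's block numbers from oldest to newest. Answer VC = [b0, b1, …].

  [0] addr=0x66 blk=25 s=1: MISS | VC []
  [1] addr=0xaf blk=43 s=3: MISS | VC []
  [2] addr=0xc9 blk=50 s=2: MISS | VC []
  [3] addr=0xac blk=43 s=3: L1-HIT | VC []
  [4] addr=0xaf blk=43 s=3: L1-HIT | VC []
  [5] addr=0x2c blk=11 s=3: MISS | VC [43]
  [6] addr=0x66 blk=25 s=1: L1-HIT | VC [43]
  [7] addr=0x66 blk=25 s=1: L1-HIT | VC [43]
  [8] addr=0xc5 blk=49 s=1: MISS | VC [43, 25]
  [9] addr=0x2f blk=11 s=3: L1-HIT | VC [43, 25]
  [10] addr=0xaf blk=43 s=3: VC-HIT | VC [11, 25]
  [11] addr=0x66 blk=25 s=1: VC-HIT | VC [11, 49]

VC = [11, 49]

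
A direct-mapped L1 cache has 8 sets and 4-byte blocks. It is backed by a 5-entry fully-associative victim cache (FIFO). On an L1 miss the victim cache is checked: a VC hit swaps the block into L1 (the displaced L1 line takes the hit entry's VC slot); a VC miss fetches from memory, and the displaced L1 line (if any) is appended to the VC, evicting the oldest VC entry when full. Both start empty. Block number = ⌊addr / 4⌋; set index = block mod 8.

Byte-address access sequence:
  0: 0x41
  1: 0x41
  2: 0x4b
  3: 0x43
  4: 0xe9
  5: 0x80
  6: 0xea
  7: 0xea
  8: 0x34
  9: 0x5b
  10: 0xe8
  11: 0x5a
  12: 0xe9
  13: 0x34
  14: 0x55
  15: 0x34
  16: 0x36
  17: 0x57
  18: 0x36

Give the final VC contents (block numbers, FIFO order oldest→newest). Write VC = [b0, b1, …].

VC = [18, 16, 21]

  [0] addr=0x41 blk=16 s=0: MISS | VC []
  [1] addr=0x41 blk=16 s=0: L1-HIT | VC []
  [2] addr=0x4b blk=18 s=2: MISS | VC []
  [3] addr=0x43 blk=16 s=0: L1-HIT | VC []
  [4] addr=0xe9 blk=58 s=2: MISS | VC [18]
  [5] addr=0x80 blk=32 s=0: MISS | VC [18, 16]
  [6] addr=0xea blk=58 s=2: L1-HIT | VC [18, 16]
  [7] addr=0xea blk=58 s=2: L1-HIT | VC [18, 16]
  [8] addr=0x34 blk=13 s=5: MISS | VC [18, 16]
  [9] addr=0x5b blk=22 s=6: MISS | VC [18, 16]
  [10] addr=0xe8 blk=58 s=2: L1-HIT | VC [18, 16]
  [11] addr=0x5a blk=22 s=6: L1-HIT | VC [18, 16]
  [12] addr=0xe9 blk=58 s=2: L1-HIT | VC [18, 16]
  [13] addr=0x34 blk=13 s=5: L1-HIT | VC [18, 16]
  [14] addr=0x55 blk=21 s=5: MISS | VC [18, 16, 13]
  [15] addr=0x34 blk=13 s=5: VC-HIT | VC [18, 16, 21]
  [16] addr=0x36 blk=13 s=5: L1-HIT | VC [18, 16, 21]
  [17] addr=0x57 blk=21 s=5: VC-HIT | VC [18, 16, 13]
  [18] addr=0x36 blk=13 s=5: VC-HIT | VC [18, 16, 21]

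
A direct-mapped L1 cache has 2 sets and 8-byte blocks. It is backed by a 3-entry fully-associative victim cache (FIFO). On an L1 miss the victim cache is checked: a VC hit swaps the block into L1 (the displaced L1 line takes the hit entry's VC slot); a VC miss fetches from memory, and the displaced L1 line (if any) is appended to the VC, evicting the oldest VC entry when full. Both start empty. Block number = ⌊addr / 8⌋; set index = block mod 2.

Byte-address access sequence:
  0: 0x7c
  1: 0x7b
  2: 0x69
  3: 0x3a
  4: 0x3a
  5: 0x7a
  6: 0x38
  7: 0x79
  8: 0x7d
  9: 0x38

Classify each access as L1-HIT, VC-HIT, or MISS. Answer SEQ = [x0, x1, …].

  [0] addr=0x7c blk=15 s=1: MISS | VC []
  [1] addr=0x7b blk=15 s=1: L1-HIT | VC []
  [2] addr=0x69 blk=13 s=1: MISS | VC [15]
  [3] addr=0x3a blk=7 s=1: MISS | VC [15, 13]
  [4] addr=0x3a blk=7 s=1: L1-HIT | VC [15, 13]
  [5] addr=0x7a blk=15 s=1: VC-HIT | VC [7, 13]
  [6] addr=0x38 blk=7 s=1: VC-HIT | VC [15, 13]
  [7] addr=0x79 blk=15 s=1: VC-HIT | VC [7, 13]
  [8] addr=0x7d blk=15 s=1: L1-HIT | VC [7, 13]
  [9] addr=0x38 blk=7 s=1: VC-HIT | VC [15, 13]

SEQ = [MISS, L1-HIT, MISS, MISS, L1-HIT, VC-HIT, VC-HIT, VC-HIT, L1-HIT, VC-HIT]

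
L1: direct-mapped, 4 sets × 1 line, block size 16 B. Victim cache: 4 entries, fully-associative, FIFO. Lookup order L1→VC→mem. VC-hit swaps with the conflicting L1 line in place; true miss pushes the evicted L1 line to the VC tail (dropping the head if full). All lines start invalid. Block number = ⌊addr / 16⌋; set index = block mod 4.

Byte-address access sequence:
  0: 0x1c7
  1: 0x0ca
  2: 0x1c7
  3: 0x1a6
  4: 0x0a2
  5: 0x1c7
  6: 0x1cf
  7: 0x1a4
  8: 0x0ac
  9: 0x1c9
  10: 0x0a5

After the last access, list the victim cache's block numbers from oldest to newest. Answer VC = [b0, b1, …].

  [0] addr=0x1c7 blk=28 s=0: MISS | VC []
  [1] addr=0xca blk=12 s=0: MISS | VC [28]
  [2] addr=0x1c7 blk=28 s=0: VC-HIT | VC [12]
  [3] addr=0x1a6 blk=26 s=2: MISS | VC [12]
  [4] addr=0xa2 blk=10 s=2: MISS | VC [12, 26]
  [5] addr=0x1c7 blk=28 s=0: L1-HIT | VC [12, 26]
  [6] addr=0x1cf blk=28 s=0: L1-HIT | VC [12, 26]
  [7] addr=0x1a4 blk=26 s=2: VC-HIT | VC [12, 10]
  [8] addr=0xac blk=10 s=2: VC-HIT | VC [12, 26]
  [9] addr=0x1c9 blk=28 s=0: L1-HIT | VC [12, 26]
  [10] addr=0xa5 blk=10 s=2: L1-HIT | VC [12, 26]

VC = [12, 26]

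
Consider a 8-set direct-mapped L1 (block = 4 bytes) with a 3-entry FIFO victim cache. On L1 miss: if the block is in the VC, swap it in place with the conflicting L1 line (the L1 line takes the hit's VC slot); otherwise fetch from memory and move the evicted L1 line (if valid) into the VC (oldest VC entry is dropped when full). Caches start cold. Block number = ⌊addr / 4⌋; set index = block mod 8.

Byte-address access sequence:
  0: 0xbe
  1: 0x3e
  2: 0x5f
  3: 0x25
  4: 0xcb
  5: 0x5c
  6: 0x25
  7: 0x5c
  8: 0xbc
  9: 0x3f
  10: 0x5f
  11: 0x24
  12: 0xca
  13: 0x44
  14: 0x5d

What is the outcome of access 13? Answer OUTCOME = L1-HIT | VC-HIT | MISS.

  [0] addr=0xbe blk=47 s=7: MISS | VC []
  [1] addr=0x3e blk=15 s=7: MISS | VC [47]
  [2] addr=0x5f blk=23 s=7: MISS | VC [47, 15]
  [3] addr=0x25 blk=9 s=1: MISS | VC [47, 15]
  [4] addr=0xcb blk=50 s=2: MISS | VC [47, 15]
  [5] addr=0x5c blk=23 s=7: L1-HIT | VC [47, 15]
  [6] addr=0x25 blk=9 s=1: L1-HIT | VC [47, 15]
  [7] addr=0x5c blk=23 s=7: L1-HIT | VC [47, 15]
  [8] addr=0xbc blk=47 s=7: VC-HIT | VC [23, 15]
  [9] addr=0x3f blk=15 s=7: VC-HIT | VC [23, 47]
  [10] addr=0x5f blk=23 s=7: VC-HIT | VC [15, 47]
  [11] addr=0x24 blk=9 s=1: L1-HIT | VC [15, 47]
  [12] addr=0xca blk=50 s=2: L1-HIT | VC [15, 47]
  [13] addr=0x44 blk=17 s=1: MISS | VC [15, 47, 9]
  [14] addr=0x5d blk=23 s=7: L1-HIT | VC [15, 47, 9]

OUTCOME = MISS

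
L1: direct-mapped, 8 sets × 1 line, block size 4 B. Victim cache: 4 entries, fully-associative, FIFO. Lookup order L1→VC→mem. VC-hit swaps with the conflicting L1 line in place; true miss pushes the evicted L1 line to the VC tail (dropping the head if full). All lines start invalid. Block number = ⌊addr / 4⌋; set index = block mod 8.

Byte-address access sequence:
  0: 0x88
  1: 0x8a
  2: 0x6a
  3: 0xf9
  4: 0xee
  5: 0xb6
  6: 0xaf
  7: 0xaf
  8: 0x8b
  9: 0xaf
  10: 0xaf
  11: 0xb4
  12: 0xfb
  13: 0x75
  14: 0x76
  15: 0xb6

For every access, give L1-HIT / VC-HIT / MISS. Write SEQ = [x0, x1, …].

SEQ = [MISS, L1-HIT, MISS, MISS, MISS, MISS, MISS, L1-HIT, VC-HIT, L1-HIT, L1-HIT, L1-HIT, L1-HIT, MISS, L1-HIT, VC-HIT]

  [0] addr=0x88 blk=34 s=2: MISS | VC []
  [1] addr=0x8a blk=34 s=2: L1-HIT | VC []
  [2] addr=0x6a blk=26 s=2: MISS | VC [34]
  [3] addr=0xf9 blk=62 s=6: MISS | VC [34]
  [4] addr=0xee blk=59 s=3: MISS | VC [34]
  [5] addr=0xb6 blk=45 s=5: MISS | VC [34]
  [6] addr=0xaf blk=43 s=3: MISS | VC [34, 59]
  [7] addr=0xaf blk=43 s=3: L1-HIT | VC [34, 59]
  [8] addr=0x8b blk=34 s=2: VC-HIT | VC [26, 59]
  [9] addr=0xaf blk=43 s=3: L1-HIT | VC [26, 59]
  [10] addr=0xaf blk=43 s=3: L1-HIT | VC [26, 59]
  [11] addr=0xb4 blk=45 s=5: L1-HIT | VC [26, 59]
  [12] addr=0xfb blk=62 s=6: L1-HIT | VC [26, 59]
  [13] addr=0x75 blk=29 s=5: MISS | VC [26, 59, 45]
  [14] addr=0x76 blk=29 s=5: L1-HIT | VC [26, 59, 45]
  [15] addr=0xb6 blk=45 s=5: VC-HIT | VC [26, 59, 29]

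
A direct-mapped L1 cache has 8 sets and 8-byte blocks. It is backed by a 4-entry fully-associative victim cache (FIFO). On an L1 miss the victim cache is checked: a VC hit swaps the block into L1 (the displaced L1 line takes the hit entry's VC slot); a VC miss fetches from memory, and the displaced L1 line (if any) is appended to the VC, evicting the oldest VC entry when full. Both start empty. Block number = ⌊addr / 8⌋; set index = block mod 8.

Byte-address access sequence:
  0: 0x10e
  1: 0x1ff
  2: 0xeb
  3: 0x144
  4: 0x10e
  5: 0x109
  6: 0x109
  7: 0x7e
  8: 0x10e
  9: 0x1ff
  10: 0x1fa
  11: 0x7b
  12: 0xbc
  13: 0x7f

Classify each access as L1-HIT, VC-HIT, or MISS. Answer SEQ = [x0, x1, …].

0: 0x10e (blk 33, set 1) → MISS  vc=[]
1: 0x1ff (blk 63, set 7) → MISS  vc=[]
2: 0xeb (blk 29, set 5) → MISS  vc=[]
3: 0x144 (blk 40, set 0) → MISS  vc=[]
4: 0x10e (blk 33, set 1) → L1-HIT  vc=[]
5: 0x109 (blk 33, set 1) → L1-HIT  vc=[]
6: 0x109 (blk 33, set 1) → L1-HIT  vc=[]
7: 0x7e (blk 15, set 7) → MISS  vc=[63]
8: 0x10e (blk 33, set 1) → L1-HIT  vc=[63]
9: 0x1ff (blk 63, set 7) → VC-HIT  vc=[15]
10: 0x1fa (blk 63, set 7) → L1-HIT  vc=[15]
11: 0x7b (blk 15, set 7) → VC-HIT  vc=[63]
12: 0xbc (blk 23, set 7) → MISS  vc=[63, 15]
13: 0x7f (blk 15, set 7) → VC-HIT  vc=[63, 23]

SEQ = [MISS, MISS, MISS, MISS, L1-HIT, L1-HIT, L1-HIT, MISS, L1-HIT, VC-HIT, L1-HIT, VC-HIT, MISS, VC-HIT]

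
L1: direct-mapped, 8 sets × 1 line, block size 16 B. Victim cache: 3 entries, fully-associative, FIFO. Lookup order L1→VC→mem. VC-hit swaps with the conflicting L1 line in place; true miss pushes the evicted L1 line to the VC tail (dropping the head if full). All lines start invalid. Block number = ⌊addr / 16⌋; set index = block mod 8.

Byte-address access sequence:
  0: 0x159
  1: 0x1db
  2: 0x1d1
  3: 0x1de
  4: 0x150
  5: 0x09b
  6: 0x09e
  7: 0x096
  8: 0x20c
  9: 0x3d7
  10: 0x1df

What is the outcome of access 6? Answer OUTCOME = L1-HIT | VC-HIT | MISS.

OUTCOME = L1-HIT

0: 0x159 (blk 21, set 5) → MISS  vc=[]
1: 0x1db (blk 29, set 5) → MISS  vc=[21]
2: 0x1d1 (blk 29, set 5) → L1-HIT  vc=[21]
3: 0x1de (blk 29, set 5) → L1-HIT  vc=[21]
4: 0x150 (blk 21, set 5) → VC-HIT  vc=[29]
5: 0x9b (blk 9, set 1) → MISS  vc=[29]
6: 0x9e (blk 9, set 1) → L1-HIT  vc=[29]
7: 0x96 (blk 9, set 1) → L1-HIT  vc=[29]
8: 0x20c (blk 32, set 0) → MISS  vc=[29]
9: 0x3d7 (blk 61, set 5) → MISS  vc=[29, 21]
10: 0x1df (blk 29, set 5) → VC-HIT  vc=[61, 21]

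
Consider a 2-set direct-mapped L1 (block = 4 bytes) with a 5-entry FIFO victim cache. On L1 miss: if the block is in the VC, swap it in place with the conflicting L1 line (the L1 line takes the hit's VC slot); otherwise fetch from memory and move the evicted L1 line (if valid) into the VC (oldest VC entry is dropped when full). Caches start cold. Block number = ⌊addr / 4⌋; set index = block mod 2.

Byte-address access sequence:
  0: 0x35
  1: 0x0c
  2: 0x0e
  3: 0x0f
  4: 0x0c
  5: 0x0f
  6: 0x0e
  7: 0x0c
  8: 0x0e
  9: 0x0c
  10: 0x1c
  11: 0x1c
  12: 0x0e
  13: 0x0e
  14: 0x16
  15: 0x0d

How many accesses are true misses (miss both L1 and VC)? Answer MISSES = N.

MISSES = 4

#0 0x35→b13/s1 MISS; vc=[]
#1 0xc→b3/s1 MISS; vc=[13]
#2 0xe→b3/s1 L1-HIT; vc=[13]
#3 0xf→b3/s1 L1-HIT; vc=[13]
#4 0xc→b3/s1 L1-HIT; vc=[13]
#5 0xf→b3/s1 L1-HIT; vc=[13]
#6 0xe→b3/s1 L1-HIT; vc=[13]
#7 0xc→b3/s1 L1-HIT; vc=[13]
#8 0xe→b3/s1 L1-HIT; vc=[13]
#9 0xc→b3/s1 L1-HIT; vc=[13]
#10 0x1c→b7/s1 MISS; vc=[13,3]
#11 0x1c→b7/s1 L1-HIT; vc=[13,3]
#12 0xe→b3/s1 VC-HIT; vc=[13,7]
#13 0xe→b3/s1 L1-HIT; vc=[13,7]
#14 0x16→b5/s1 MISS; vc=[13,7,3]
#15 0xd→b3/s1 VC-HIT; vc=[13,7,5]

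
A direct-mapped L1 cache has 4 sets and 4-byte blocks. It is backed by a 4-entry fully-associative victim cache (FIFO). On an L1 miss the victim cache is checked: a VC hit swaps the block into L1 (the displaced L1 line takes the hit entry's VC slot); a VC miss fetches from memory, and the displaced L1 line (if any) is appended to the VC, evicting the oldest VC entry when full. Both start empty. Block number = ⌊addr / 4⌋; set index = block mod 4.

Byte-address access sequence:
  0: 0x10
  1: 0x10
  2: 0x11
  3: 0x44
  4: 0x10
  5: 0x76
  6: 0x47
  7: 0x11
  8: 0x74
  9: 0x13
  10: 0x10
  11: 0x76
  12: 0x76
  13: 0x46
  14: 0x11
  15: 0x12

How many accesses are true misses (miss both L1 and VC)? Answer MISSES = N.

0: 0x10 (blk 4, set 0) → MISS  vc=[]
1: 0x10 (blk 4, set 0) → L1-HIT  vc=[]
2: 0x11 (blk 4, set 0) → L1-HIT  vc=[]
3: 0x44 (blk 17, set 1) → MISS  vc=[]
4: 0x10 (blk 4, set 0) → L1-HIT  vc=[]
5: 0x76 (blk 29, set 1) → MISS  vc=[17]
6: 0x47 (blk 17, set 1) → VC-HIT  vc=[29]
7: 0x11 (blk 4, set 0) → L1-HIT  vc=[29]
8: 0x74 (blk 29, set 1) → VC-HIT  vc=[17]
9: 0x13 (blk 4, set 0) → L1-HIT  vc=[17]
10: 0x10 (blk 4, set 0) → L1-HIT  vc=[17]
11: 0x76 (blk 29, set 1) → L1-HIT  vc=[17]
12: 0x76 (blk 29, set 1) → L1-HIT  vc=[17]
13: 0x46 (blk 17, set 1) → VC-HIT  vc=[29]
14: 0x11 (blk 4, set 0) → L1-HIT  vc=[29]
15: 0x12 (blk 4, set 0) → L1-HIT  vc=[29]

MISSES = 3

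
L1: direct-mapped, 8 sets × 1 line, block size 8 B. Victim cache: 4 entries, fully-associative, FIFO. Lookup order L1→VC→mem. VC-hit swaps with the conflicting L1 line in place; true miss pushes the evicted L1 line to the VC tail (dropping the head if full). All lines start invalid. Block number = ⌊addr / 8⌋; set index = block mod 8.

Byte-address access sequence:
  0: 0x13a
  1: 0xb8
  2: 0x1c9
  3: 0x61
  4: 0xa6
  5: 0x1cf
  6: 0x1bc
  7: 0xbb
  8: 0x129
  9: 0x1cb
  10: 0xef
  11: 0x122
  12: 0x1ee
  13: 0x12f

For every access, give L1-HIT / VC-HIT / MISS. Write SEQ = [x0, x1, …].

SEQ = [MISS, MISS, MISS, MISS, MISS, L1-HIT, MISS, VC-HIT, MISS, L1-HIT, MISS, MISS, MISS, VC-HIT]

#0 0x13a→b39/s7 MISS; vc=[]
#1 0xb8→b23/s7 MISS; vc=[39]
#2 0x1c9→b57/s1 MISS; vc=[39]
#3 0x61→b12/s4 MISS; vc=[39]
#4 0xa6→b20/s4 MISS; vc=[39,12]
#5 0x1cf→b57/s1 L1-HIT; vc=[39,12]
#6 0x1bc→b55/s7 MISS; vc=[39,12,23]
#7 0xbb→b23/s7 VC-HIT; vc=[39,12,55]
#8 0x129→b37/s5 MISS; vc=[39,12,55]
#9 0x1cb→b57/s1 L1-HIT; vc=[39,12,55]
#10 0xef→b29/s5 MISS; vc=[39,12,55,37]
#11 0x122→b36/s4 MISS; vc=[12,55,37,20]
#12 0x1ee→b61/s5 MISS; vc=[55,37,20,29]
#13 0x12f→b37/s5 VC-HIT; vc=[55,61,20,29]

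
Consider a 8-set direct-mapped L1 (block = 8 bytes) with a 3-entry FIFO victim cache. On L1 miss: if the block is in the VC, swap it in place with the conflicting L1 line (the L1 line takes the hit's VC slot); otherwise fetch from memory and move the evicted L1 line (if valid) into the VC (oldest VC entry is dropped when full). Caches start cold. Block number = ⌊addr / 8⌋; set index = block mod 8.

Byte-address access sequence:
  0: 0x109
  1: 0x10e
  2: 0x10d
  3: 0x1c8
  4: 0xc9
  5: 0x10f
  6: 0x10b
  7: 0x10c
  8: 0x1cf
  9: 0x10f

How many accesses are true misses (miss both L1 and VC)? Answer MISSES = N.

MISSES = 3

0: 0x109 (blk 33, set 1) → MISS  vc=[]
1: 0x10e (blk 33, set 1) → L1-HIT  vc=[]
2: 0x10d (blk 33, set 1) → L1-HIT  vc=[]
3: 0x1c8 (blk 57, set 1) → MISS  vc=[33]
4: 0xc9 (blk 25, set 1) → MISS  vc=[33, 57]
5: 0x10f (blk 33, set 1) → VC-HIT  vc=[25, 57]
6: 0x10b (blk 33, set 1) → L1-HIT  vc=[25, 57]
7: 0x10c (blk 33, set 1) → L1-HIT  vc=[25, 57]
8: 0x1cf (blk 57, set 1) → VC-HIT  vc=[25, 33]
9: 0x10f (blk 33, set 1) → VC-HIT  vc=[25, 57]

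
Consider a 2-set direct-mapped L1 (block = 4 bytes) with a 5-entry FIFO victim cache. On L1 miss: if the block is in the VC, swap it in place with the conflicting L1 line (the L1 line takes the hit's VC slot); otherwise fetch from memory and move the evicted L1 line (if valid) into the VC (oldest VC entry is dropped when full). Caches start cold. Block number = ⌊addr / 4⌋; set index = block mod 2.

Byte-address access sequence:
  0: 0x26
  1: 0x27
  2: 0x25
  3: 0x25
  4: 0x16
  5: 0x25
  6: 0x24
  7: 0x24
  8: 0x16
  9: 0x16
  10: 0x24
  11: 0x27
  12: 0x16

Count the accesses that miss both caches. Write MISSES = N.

0: 0x26 (blk 9, set 1) → MISS  vc=[]
1: 0x27 (blk 9, set 1) → L1-HIT  vc=[]
2: 0x25 (blk 9, set 1) → L1-HIT  vc=[]
3: 0x25 (blk 9, set 1) → L1-HIT  vc=[]
4: 0x16 (blk 5, set 1) → MISS  vc=[9]
5: 0x25 (blk 9, set 1) → VC-HIT  vc=[5]
6: 0x24 (blk 9, set 1) → L1-HIT  vc=[5]
7: 0x24 (blk 9, set 1) → L1-HIT  vc=[5]
8: 0x16 (blk 5, set 1) → VC-HIT  vc=[9]
9: 0x16 (blk 5, set 1) → L1-HIT  vc=[9]
10: 0x24 (blk 9, set 1) → VC-HIT  vc=[5]
11: 0x27 (blk 9, set 1) → L1-HIT  vc=[5]
12: 0x16 (blk 5, set 1) → VC-HIT  vc=[9]

MISSES = 2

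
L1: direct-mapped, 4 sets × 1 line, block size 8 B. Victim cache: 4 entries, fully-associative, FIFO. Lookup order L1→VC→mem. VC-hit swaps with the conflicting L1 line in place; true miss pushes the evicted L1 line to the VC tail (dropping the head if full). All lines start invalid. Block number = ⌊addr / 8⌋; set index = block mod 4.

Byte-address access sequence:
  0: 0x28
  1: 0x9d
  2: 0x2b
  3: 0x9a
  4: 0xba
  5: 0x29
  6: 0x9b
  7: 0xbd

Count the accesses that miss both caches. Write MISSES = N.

#0 0x28→b5/s1 MISS; vc=[]
#1 0x9d→b19/s3 MISS; vc=[]
#2 0x2b→b5/s1 L1-HIT; vc=[]
#3 0x9a→b19/s3 L1-HIT; vc=[]
#4 0xba→b23/s3 MISS; vc=[19]
#5 0x29→b5/s1 L1-HIT; vc=[19]
#6 0x9b→b19/s3 VC-HIT; vc=[23]
#7 0xbd→b23/s3 VC-HIT; vc=[19]

MISSES = 3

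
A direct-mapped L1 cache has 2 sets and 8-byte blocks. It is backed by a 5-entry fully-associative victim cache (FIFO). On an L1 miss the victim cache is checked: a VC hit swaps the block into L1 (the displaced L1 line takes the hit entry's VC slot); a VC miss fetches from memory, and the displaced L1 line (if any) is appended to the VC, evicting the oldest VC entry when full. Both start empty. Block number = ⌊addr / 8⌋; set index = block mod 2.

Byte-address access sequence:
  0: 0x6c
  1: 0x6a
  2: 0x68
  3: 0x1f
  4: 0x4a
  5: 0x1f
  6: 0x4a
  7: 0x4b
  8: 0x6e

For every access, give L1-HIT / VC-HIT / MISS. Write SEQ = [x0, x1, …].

0: 0x6c (blk 13, set 1) → MISS  vc=[]
1: 0x6a (blk 13, set 1) → L1-HIT  vc=[]
2: 0x68 (blk 13, set 1) → L1-HIT  vc=[]
3: 0x1f (blk 3, set 1) → MISS  vc=[13]
4: 0x4a (blk 9, set 1) → MISS  vc=[13, 3]
5: 0x1f (blk 3, set 1) → VC-HIT  vc=[13, 9]
6: 0x4a (blk 9, set 1) → VC-HIT  vc=[13, 3]
7: 0x4b (blk 9, set 1) → L1-HIT  vc=[13, 3]
8: 0x6e (blk 13, set 1) → VC-HIT  vc=[9, 3]

SEQ = [MISS, L1-HIT, L1-HIT, MISS, MISS, VC-HIT, VC-HIT, L1-HIT, VC-HIT]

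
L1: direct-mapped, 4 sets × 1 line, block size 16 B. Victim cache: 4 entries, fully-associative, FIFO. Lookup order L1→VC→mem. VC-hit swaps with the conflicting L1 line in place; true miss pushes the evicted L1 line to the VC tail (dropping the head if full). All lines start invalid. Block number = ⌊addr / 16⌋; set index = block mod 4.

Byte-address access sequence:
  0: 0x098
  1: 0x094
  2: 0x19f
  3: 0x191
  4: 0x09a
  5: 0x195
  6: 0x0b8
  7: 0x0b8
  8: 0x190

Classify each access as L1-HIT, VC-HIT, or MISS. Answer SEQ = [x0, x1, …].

SEQ = [MISS, L1-HIT, MISS, L1-HIT, VC-HIT, VC-HIT, MISS, L1-HIT, L1-HIT]

#0 0x98→b9/s1 MISS; vc=[]
#1 0x94→b9/s1 L1-HIT; vc=[]
#2 0x19f→b25/s1 MISS; vc=[9]
#3 0x191→b25/s1 L1-HIT; vc=[9]
#4 0x9a→b9/s1 VC-HIT; vc=[25]
#5 0x195→b25/s1 VC-HIT; vc=[9]
#6 0xb8→b11/s3 MISS; vc=[9]
#7 0xb8→b11/s3 L1-HIT; vc=[9]
#8 0x190→b25/s1 L1-HIT; vc=[9]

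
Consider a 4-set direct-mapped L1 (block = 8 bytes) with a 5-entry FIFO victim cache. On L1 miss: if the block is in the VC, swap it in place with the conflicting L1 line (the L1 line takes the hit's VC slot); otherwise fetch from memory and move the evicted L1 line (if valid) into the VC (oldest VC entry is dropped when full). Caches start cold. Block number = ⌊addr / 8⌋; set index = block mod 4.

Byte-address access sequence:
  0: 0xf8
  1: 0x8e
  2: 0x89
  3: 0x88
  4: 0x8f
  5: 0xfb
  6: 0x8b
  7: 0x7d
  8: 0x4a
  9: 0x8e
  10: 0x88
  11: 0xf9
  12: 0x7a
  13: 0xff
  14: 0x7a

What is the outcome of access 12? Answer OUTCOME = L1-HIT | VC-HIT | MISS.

OUTCOME = VC-HIT

#0 0xf8→b31/s3 MISS; vc=[]
#1 0x8e→b17/s1 MISS; vc=[]
#2 0x89→b17/s1 L1-HIT; vc=[]
#3 0x88→b17/s1 L1-HIT; vc=[]
#4 0x8f→b17/s1 L1-HIT; vc=[]
#5 0xfb→b31/s3 L1-HIT; vc=[]
#6 0x8b→b17/s1 L1-HIT; vc=[]
#7 0x7d→b15/s3 MISS; vc=[31]
#8 0x4a→b9/s1 MISS; vc=[31,17]
#9 0x8e→b17/s1 VC-HIT; vc=[31,9]
#10 0x88→b17/s1 L1-HIT; vc=[31,9]
#11 0xf9→b31/s3 VC-HIT; vc=[15,9]
#12 0x7a→b15/s3 VC-HIT; vc=[31,9]
#13 0xff→b31/s3 VC-HIT; vc=[15,9]
#14 0x7a→b15/s3 VC-HIT; vc=[31,9]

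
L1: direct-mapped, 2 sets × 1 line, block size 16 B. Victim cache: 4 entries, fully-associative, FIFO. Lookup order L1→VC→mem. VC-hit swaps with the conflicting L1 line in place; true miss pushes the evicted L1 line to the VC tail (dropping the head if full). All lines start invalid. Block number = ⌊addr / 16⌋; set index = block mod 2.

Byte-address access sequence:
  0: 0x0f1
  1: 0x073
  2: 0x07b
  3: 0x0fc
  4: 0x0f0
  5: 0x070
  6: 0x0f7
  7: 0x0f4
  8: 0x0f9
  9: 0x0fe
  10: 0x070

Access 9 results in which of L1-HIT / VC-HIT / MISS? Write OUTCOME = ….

OUTCOME = L1-HIT

0: 0xf1 (blk 15, set 1) → MISS  vc=[]
1: 0x73 (blk 7, set 1) → MISS  vc=[15]
2: 0x7b (blk 7, set 1) → L1-HIT  vc=[15]
3: 0xfc (blk 15, set 1) → VC-HIT  vc=[7]
4: 0xf0 (blk 15, set 1) → L1-HIT  vc=[7]
5: 0x70 (blk 7, set 1) → VC-HIT  vc=[15]
6: 0xf7 (blk 15, set 1) → VC-HIT  vc=[7]
7: 0xf4 (blk 15, set 1) → L1-HIT  vc=[7]
8: 0xf9 (blk 15, set 1) → L1-HIT  vc=[7]
9: 0xfe (blk 15, set 1) → L1-HIT  vc=[7]
10: 0x70 (blk 7, set 1) → VC-HIT  vc=[15]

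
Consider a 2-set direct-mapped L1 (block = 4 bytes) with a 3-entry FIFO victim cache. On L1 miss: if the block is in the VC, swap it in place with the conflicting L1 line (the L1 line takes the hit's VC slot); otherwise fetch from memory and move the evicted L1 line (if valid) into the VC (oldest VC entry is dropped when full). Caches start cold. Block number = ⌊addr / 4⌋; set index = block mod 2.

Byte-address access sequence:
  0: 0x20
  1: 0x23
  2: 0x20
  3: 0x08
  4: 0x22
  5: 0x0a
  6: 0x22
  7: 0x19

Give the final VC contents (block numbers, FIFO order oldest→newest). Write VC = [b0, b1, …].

VC = [2, 8]

  [0] addr=0x20 blk=8 s=0: MISS | VC []
  [1] addr=0x23 blk=8 s=0: L1-HIT | VC []
  [2] addr=0x20 blk=8 s=0: L1-HIT | VC []
  [3] addr=0x8 blk=2 s=0: MISS | VC [8]
  [4] addr=0x22 blk=8 s=0: VC-HIT | VC [2]
  [5] addr=0xa blk=2 s=0: VC-HIT | VC [8]
  [6] addr=0x22 blk=8 s=0: VC-HIT | VC [2]
  [7] addr=0x19 blk=6 s=0: MISS | VC [2, 8]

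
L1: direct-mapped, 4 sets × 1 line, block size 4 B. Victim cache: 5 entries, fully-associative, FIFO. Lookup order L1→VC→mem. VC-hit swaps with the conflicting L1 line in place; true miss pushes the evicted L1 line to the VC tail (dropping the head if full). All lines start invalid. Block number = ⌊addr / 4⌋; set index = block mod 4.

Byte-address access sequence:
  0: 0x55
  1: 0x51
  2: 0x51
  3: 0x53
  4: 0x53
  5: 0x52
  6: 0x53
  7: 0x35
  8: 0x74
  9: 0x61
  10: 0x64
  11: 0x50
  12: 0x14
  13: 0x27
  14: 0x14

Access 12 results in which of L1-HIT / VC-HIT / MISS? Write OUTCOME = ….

OUTCOME = MISS

  [0] addr=0x55 blk=21 s=1: MISS | VC []
  [1] addr=0x51 blk=20 s=0: MISS | VC []
  [2] addr=0x51 blk=20 s=0: L1-HIT | VC []
  [3] addr=0x53 blk=20 s=0: L1-HIT | VC []
  [4] addr=0x53 blk=20 s=0: L1-HIT | VC []
  [5] addr=0x52 blk=20 s=0: L1-HIT | VC []
  [6] addr=0x53 blk=20 s=0: L1-HIT | VC []
  [7] addr=0x35 blk=13 s=1: MISS | VC [21]
  [8] addr=0x74 blk=29 s=1: MISS | VC [21, 13]
  [9] addr=0x61 blk=24 s=0: MISS | VC [21, 13, 20]
  [10] addr=0x64 blk=25 s=1: MISS | VC [21, 13, 20, 29]
  [11] addr=0x50 blk=20 s=0: VC-HIT | VC [21, 13, 24, 29]
  [12] addr=0x14 blk=5 s=1: MISS | VC [21, 13, 24, 29, 25]
  [13] addr=0x27 blk=9 s=1: MISS | VC [13, 24, 29, 25, 5]
  [14] addr=0x14 blk=5 s=1: VC-HIT | VC [13, 24, 29, 25, 9]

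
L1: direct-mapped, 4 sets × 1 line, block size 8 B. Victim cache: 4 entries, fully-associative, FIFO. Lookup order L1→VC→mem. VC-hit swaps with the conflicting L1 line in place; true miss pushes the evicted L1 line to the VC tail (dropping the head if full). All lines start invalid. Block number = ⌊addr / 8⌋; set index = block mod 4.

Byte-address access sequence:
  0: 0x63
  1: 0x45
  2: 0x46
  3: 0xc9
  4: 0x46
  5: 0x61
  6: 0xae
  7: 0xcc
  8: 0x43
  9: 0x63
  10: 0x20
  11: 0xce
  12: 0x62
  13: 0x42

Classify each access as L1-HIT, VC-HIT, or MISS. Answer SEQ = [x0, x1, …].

SEQ = [MISS, MISS, L1-HIT, MISS, L1-HIT, VC-HIT, MISS, VC-HIT, VC-HIT, VC-HIT, MISS, L1-HIT, VC-HIT, VC-HIT]

  [0] addr=0x63 blk=12 s=0: MISS | VC []
  [1] addr=0x45 blk=8 s=0: MISS | VC [12]
  [2] addr=0x46 blk=8 s=0: L1-HIT | VC [12]
  [3] addr=0xc9 blk=25 s=1: MISS | VC [12]
  [4] addr=0x46 blk=8 s=0: L1-HIT | VC [12]
  [5] addr=0x61 blk=12 s=0: VC-HIT | VC [8]
  [6] addr=0xae blk=21 s=1: MISS | VC [8, 25]
  [7] addr=0xcc blk=25 s=1: VC-HIT | VC [8, 21]
  [8] addr=0x43 blk=8 s=0: VC-HIT | VC [12, 21]
  [9] addr=0x63 blk=12 s=0: VC-HIT | VC [8, 21]
  [10] addr=0x20 blk=4 s=0: MISS | VC [8, 21, 12]
  [11] addr=0xce blk=25 s=1: L1-HIT | VC [8, 21, 12]
  [12] addr=0x62 blk=12 s=0: VC-HIT | VC [8, 21, 4]
  [13] addr=0x42 blk=8 s=0: VC-HIT | VC [12, 21, 4]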